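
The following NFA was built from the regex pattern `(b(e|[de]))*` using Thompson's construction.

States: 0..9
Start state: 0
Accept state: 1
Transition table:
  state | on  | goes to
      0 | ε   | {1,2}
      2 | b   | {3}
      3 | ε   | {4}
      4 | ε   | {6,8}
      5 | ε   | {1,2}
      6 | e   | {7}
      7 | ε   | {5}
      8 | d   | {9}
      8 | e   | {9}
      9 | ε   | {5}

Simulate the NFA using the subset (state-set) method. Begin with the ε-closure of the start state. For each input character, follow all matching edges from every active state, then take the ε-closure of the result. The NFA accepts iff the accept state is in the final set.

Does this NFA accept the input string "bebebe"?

S₀ = ε-closure({0}) = {0,1,2}
'b' @ 1: {3,4,6,8}
'e' @ 2: {1,2,5,7,9}  ✓accept
'b' @ 3: {3,4,6,8}
'e' @ 4: {1,2,5,7,9}  ✓accept
'b' @ 5: {3,4,6,8}
'e' @ 6: {1,2,5,7,9}  ✓accept
end set {1,2,5,7,9} — state 1 in

Answer: ACCEPT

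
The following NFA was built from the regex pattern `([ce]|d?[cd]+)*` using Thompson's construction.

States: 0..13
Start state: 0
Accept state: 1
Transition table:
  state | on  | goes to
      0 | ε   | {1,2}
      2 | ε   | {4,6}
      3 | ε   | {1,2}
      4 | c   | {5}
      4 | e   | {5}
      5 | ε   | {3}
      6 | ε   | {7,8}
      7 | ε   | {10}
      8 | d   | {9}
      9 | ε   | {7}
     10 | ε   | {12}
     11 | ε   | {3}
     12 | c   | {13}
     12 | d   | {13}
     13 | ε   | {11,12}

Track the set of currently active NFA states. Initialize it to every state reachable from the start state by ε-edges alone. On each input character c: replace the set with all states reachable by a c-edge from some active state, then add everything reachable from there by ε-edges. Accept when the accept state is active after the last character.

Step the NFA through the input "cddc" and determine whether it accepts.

Answer: ACCEPT

Steps:
S₀ = ε-closure({0}) = {0,1,2,4,6,7,8,10,12}
'c' @ 1: {1,2,3,4,5,6,7,8,10,11,12,13}  [accepting]
'd' @ 2: {1,2,3,4,6,7,8,9,10,11,12,13}  [accepting]
'd' @ 3: {1,2,3,4,6,7,8,9,10,11,12,13}  [accepting]
'c' @ 4: {1,2,3,4,5,6,7,8,10,11,12,13}  [accepting]
end set {1,2,3,4,5,6,7,8,10,11,12,13} — state 1 in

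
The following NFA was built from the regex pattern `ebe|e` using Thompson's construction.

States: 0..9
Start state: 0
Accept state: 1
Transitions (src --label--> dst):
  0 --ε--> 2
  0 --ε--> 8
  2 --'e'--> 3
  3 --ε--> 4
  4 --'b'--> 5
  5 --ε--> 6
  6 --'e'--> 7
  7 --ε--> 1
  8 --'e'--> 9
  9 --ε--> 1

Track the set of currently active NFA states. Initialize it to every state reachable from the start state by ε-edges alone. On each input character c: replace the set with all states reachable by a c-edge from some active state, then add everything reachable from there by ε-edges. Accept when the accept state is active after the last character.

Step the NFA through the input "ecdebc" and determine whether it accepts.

Answer: REJECT

Steps:
initial (ε-close {0}): {0,2,8}
'e' @ 1: {1,3,4,9}  ✓accept
'c' @ 2: {}  — state set empty
rest 'debc' ignored (set empty)
end set {} — state 1 not in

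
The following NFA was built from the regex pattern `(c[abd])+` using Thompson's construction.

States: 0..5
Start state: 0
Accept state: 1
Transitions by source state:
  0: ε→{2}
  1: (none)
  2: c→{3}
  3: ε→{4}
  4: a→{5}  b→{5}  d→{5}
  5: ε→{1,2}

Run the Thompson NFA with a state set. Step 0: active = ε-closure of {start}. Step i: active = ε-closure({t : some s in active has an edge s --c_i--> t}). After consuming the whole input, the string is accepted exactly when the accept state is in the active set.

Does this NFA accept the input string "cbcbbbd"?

Answer: REJECT

Trace:
start: ε-closure({0}) = {0,2}
'c' @ 1: {3,4}
'b' @ 2: {1,2,5}  ✓accept
'c' @ 3: {3,4}
'b' @ 4: {1,2,5}  ✓accept
'b' @ 5: {}  — no active states
rest 'bd' ignored (set empty)
final: {}; accept 1 not in set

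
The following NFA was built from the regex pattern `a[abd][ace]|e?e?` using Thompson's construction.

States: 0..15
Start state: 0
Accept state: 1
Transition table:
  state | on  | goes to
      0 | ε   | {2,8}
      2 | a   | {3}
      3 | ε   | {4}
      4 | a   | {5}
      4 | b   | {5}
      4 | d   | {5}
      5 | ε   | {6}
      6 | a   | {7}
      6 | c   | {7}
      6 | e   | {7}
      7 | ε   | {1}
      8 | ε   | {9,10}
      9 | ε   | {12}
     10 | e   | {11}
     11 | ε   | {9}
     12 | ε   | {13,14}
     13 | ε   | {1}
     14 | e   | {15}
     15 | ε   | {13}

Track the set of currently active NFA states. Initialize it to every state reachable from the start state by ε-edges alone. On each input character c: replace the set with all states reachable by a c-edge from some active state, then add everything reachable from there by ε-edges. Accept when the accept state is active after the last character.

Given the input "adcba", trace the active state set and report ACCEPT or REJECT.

start: ε-closure({0}) = {0,1,2,8,9,10,12,13,14}
'a' @ 1: {3,4}
'd' @ 2: {5,6}
'c' @ 3: {1,7}  ✓accept
'b' @ 4: {}  — dead — no transitions
rest 'a' ignored (set empty)
end set {} — state 1 not in

Answer: REJECT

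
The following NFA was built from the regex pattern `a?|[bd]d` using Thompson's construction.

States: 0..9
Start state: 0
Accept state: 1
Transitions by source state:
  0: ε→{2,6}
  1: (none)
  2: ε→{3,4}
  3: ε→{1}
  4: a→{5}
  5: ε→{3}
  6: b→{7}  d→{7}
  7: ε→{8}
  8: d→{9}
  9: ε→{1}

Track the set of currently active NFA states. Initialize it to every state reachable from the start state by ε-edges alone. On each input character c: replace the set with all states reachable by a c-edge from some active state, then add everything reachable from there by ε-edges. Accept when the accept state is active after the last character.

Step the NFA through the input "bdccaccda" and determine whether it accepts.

Answer: REJECT

Derivation:
S₀ = ε-closure({0}) = {0,1,2,3,4,6}
'b' @ 1: {7,8}
'd' @ 2: {1,9}  [accepting]
'c' @ 3: {}  — state set empty
rest 'caccda' ignored (set empty)
after full input: {}  (accept=1 not in)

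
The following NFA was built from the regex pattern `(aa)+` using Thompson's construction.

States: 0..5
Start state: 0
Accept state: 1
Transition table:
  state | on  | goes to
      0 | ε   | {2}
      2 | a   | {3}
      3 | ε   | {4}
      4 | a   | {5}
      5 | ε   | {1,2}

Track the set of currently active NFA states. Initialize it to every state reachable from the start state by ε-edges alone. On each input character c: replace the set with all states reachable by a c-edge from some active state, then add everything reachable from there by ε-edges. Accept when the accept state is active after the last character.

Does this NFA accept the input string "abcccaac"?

Answer: REJECT

Steps:
initial (ε-close {0}): {0,2}
'a' @ 1: {3,4}
'b' @ 2: {}  — no active states
rest 'cccaac' ignored (set empty)
end set {} — state 1 not in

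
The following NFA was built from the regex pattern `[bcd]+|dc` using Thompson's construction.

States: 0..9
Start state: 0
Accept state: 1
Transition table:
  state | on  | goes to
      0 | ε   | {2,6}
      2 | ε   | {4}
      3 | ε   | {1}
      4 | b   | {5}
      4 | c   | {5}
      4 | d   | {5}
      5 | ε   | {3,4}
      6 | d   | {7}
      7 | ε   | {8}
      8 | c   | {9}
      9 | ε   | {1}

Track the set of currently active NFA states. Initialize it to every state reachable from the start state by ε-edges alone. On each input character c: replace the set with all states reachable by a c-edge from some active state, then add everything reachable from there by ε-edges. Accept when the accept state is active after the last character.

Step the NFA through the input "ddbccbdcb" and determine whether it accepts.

Answer: ACCEPT

Steps:
initial (ε-close {0}): {0,2,4,6}
'd' @ 1: {1,3,4,5,7,8}  ✓accept
'd' @ 2: {1,3,4,5}  ✓accept
'b' @ 3: {1,3,4,5}  ✓accept
'c' @ 4: {1,3,4,5}  ✓accept
'c' @ 5: {1,3,4,5}  ✓accept
'b' @ 6: {1,3,4,5}  ✓accept
'd' @ 7: {1,3,4,5}  ✓accept
'c' @ 8: {1,3,4,5}  ✓accept
'b' @ 9: {1,3,4,5}  ✓accept
final: {1,3,4,5}; accept 1 in set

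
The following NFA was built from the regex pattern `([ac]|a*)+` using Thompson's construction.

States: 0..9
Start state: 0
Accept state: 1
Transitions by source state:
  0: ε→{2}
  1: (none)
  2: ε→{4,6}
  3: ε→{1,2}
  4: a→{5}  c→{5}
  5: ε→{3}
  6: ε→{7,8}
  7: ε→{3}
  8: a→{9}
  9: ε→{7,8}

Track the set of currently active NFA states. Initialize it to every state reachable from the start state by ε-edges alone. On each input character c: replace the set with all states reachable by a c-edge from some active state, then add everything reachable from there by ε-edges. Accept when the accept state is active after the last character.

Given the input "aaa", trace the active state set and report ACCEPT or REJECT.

Answer: ACCEPT

Derivation:
initial (ε-close {0}): {0,1,2,3,4,6,7,8}
'a' @ 1: {1,2,3,4,5,6,7,8,9}  ✓accept
'a' @ 2: {1,2,3,4,5,6,7,8,9}  ✓accept
'a' @ 3: {1,2,3,4,5,6,7,8,9}  ✓accept
after full input: {1,2,3,4,5,6,7,8,9}  (accept=1 in)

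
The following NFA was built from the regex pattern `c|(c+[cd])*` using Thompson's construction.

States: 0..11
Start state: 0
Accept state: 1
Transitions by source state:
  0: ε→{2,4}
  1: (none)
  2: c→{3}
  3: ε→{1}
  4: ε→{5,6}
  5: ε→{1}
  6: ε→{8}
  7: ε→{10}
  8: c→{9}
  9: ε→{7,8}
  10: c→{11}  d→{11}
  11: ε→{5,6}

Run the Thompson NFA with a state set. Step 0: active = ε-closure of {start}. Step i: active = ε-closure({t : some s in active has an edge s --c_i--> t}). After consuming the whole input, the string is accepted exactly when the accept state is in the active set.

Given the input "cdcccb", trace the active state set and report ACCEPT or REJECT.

initial (ε-close {0}): {0,1,2,4,5,6,8}
'c' @ 1: {1,3,7,8,9,10}  ✓accept
'd' @ 2: {1,5,6,8,11}  ✓accept
'c' @ 3: {7,8,9,10}
'c' @ 4: {1,5,6,7,8,9,10,11}  ✓accept
'c' @ 5: {1,5,6,7,8,9,10,11}  ✓accept
'b' @ 6: {}  — no active states
final: {}; accept 1 not in set

Answer: REJECT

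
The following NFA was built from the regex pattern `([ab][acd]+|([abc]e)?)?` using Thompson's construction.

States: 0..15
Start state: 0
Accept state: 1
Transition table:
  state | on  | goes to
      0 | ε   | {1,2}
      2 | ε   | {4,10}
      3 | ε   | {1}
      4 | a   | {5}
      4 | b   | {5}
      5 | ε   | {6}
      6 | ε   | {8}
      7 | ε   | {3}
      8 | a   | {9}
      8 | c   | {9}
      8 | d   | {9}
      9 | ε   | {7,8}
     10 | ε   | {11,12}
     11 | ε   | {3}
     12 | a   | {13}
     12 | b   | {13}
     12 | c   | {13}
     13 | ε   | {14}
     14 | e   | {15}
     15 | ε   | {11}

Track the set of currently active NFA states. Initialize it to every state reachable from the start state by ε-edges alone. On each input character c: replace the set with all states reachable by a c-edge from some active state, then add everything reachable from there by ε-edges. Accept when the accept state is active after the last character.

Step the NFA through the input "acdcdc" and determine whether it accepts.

Answer: ACCEPT

Steps:
start: ε-closure({0}) = {0,1,2,3,4,10,11,12}
'a' @ 1: {5,6,8,13,14}
'c' @ 2: {1,3,7,8,9}  [accepting]
'd' @ 3: {1,3,7,8,9}  [accepting]
'c' @ 4: {1,3,7,8,9}  [accepting]
'd' @ 5: {1,3,7,8,9}  [accepting]
'c' @ 6: {1,3,7,8,9}  [accepting]
after full input: {1,3,7,8,9}  (accept=1 in)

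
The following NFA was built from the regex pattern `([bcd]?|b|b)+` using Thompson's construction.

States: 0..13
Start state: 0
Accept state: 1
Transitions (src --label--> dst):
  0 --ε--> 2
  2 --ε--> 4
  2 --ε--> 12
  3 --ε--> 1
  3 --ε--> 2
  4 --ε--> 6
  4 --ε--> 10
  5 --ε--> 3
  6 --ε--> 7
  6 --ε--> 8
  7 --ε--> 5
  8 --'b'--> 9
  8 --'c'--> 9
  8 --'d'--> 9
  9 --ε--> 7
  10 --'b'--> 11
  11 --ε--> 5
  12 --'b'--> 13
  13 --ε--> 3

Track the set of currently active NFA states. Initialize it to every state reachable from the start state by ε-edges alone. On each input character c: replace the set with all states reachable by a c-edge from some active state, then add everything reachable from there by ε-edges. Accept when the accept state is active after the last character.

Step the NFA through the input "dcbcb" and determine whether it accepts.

initial (ε-close {0}): {0,1,2,3,4,5,6,7,8,10,12}
'd' @ 1: {1,2,3,4,5,6,7,8,9,10,12}  [accepting]
'c' @ 2: {1,2,3,4,5,6,7,8,9,10,12}  [accepting]
'b' @ 3: {1,2,3,4,5,6,7,8,9,10,11,12,13}  [accepting]
'c' @ 4: {1,2,3,4,5,6,7,8,9,10,12}  [accepting]
'b' @ 5: {1,2,3,4,5,6,7,8,9,10,11,12,13}  [accepting]
final: {1,2,3,4,5,6,7,8,9,10,11,12,13}; accept 1 in set

Answer: ACCEPT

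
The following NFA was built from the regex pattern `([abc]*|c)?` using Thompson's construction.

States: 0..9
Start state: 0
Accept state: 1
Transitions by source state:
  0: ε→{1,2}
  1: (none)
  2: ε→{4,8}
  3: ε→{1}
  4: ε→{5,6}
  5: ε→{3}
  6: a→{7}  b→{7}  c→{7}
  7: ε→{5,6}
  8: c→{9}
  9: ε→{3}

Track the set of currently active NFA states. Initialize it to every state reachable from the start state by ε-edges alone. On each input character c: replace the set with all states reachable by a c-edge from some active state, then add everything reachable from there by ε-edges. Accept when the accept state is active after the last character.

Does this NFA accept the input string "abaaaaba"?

S₀ = ε-closure({0}) = {0,1,2,3,4,5,6,8}
'a' @ 1: {1,3,5,6,7}  [accepting]
'b' @ 2: {1,3,5,6,7}  [accepting]
'a' @ 3: {1,3,5,6,7}  [accepting]
'a' @ 4: {1,3,5,6,7}  [accepting]
'a' @ 5: {1,3,5,6,7}  [accepting]
'a' @ 6: {1,3,5,6,7}  [accepting]
'b' @ 7: {1,3,5,6,7}  [accepting]
'a' @ 8: {1,3,5,6,7}  [accepting]
end set {1,3,5,6,7} — state 1 in

Answer: ACCEPT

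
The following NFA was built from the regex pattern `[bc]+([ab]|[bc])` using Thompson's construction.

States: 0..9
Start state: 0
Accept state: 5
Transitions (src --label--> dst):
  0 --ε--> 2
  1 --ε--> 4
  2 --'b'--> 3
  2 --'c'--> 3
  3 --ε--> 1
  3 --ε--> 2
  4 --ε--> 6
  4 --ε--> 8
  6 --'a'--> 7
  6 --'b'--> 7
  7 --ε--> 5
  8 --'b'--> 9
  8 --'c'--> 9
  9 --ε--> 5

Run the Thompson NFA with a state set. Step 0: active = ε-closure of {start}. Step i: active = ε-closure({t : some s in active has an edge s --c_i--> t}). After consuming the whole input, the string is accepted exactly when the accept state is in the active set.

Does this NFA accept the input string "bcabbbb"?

Answer: REJECT

Steps:
S₀ = ε-closure({0}) = {0,2}
'b' @ 1: {1,2,3,4,6,8}
'c' @ 2: {1,2,3,4,5,6,8,9}  ✓accept
'a' @ 3: {5,7}  ✓accept
'b' @ 4: {}  — dead — no transitions
rest 'bbb' ignored (set empty)
end set {} — state 5 not in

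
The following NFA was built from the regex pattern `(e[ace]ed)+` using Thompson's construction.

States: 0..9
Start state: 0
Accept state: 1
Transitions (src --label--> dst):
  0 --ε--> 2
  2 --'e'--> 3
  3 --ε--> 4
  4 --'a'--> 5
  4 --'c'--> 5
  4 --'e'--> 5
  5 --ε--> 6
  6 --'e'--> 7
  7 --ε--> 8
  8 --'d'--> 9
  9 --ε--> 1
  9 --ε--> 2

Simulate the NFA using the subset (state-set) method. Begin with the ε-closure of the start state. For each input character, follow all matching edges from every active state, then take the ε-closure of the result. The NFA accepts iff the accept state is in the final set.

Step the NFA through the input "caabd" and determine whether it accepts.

Answer: REJECT

Trace:
start: ε-closure({0}) = {0,2}
'c' @ 1: {}  — dead — no transitions
rest 'aabd' ignored (set empty)
after full input: {}  (accept=1 not in)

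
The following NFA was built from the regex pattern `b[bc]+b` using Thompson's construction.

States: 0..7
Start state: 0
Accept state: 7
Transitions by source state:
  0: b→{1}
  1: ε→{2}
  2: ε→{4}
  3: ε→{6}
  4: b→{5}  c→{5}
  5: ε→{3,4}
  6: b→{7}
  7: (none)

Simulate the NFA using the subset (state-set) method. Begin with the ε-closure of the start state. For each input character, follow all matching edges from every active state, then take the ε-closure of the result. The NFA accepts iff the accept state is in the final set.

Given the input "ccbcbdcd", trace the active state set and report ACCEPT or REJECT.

Answer: REJECT

Steps:
initial (ε-close {0}): {0}
'c' @ 1: {}  — state set empty
rest 'cbcbdcd' ignored (set empty)
end set {} — state 7 not in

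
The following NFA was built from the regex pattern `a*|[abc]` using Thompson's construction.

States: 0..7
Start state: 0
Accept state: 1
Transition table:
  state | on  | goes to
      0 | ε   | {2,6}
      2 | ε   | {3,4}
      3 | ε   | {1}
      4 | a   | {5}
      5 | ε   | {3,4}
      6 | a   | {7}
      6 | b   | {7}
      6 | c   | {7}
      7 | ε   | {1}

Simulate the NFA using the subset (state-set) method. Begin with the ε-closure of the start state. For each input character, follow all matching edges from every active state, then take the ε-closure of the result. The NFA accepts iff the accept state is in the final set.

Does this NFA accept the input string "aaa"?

Answer: ACCEPT

Derivation:
initial (ε-close {0}): {0,1,2,3,4,6}
'a' @ 1: {1,3,4,5,7}  [accepting]
'a' @ 2: {1,3,4,5}  [accepting]
'a' @ 3: {1,3,4,5}  [accepting]
end set {1,3,4,5} — state 1 in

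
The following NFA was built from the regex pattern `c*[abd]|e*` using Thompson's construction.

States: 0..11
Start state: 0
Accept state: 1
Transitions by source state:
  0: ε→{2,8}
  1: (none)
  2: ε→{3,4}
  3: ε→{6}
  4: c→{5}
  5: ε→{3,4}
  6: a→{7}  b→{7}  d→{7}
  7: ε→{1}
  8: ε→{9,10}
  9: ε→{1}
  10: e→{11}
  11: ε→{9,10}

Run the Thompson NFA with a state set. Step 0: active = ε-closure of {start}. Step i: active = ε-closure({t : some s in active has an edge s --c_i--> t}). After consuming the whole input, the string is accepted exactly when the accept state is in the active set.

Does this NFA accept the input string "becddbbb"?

initial (ε-close {0}): {0,1,2,3,4,6,8,9,10}
'b' @ 1: {1,7}  (accept∈set)
'e' @ 2: {}  — no active states
rest 'cddbbb' ignored (set empty)
end set {} — state 1 not in

Answer: REJECT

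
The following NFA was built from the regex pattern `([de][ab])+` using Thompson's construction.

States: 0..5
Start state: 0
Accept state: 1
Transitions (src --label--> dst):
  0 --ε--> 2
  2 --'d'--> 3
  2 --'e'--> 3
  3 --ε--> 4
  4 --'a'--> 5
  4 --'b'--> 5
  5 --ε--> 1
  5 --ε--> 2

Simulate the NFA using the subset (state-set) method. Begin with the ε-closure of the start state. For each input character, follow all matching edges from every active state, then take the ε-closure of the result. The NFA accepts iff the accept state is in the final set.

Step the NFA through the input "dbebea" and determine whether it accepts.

start: ε-closure({0}) = {0,2}
'd' @ 1: {3,4}
'b' @ 2: {1,2,5}  (accept∈set)
'e' @ 3: {3,4}
'b' @ 4: {1,2,5}  (accept∈set)
'e' @ 5: {3,4}
'a' @ 6: {1,2,5}  (accept∈set)
after full input: {1,2,5}  (accept=1 in)

Answer: ACCEPT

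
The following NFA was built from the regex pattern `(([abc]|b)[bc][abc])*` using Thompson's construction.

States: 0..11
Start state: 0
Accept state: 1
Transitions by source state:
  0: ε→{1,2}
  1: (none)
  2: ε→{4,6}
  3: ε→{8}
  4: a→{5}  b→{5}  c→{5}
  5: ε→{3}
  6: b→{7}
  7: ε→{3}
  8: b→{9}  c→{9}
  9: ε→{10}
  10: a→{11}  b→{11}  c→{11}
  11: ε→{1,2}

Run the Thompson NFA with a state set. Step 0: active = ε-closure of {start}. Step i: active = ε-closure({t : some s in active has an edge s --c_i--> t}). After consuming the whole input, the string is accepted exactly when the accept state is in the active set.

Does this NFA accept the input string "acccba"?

Answer: ACCEPT

Steps:
S₀ = ε-closure({0}) = {0,1,2,4,6}
'a' @ 1: {3,5,8}
'c' @ 2: {9,10}
'c' @ 3: {1,2,4,6,11}  ✓accept
'c' @ 4: {3,5,8}
'b' @ 5: {9,10}
'a' @ 6: {1,2,4,6,11}  ✓accept
after full input: {1,2,4,6,11}  (accept=1 in)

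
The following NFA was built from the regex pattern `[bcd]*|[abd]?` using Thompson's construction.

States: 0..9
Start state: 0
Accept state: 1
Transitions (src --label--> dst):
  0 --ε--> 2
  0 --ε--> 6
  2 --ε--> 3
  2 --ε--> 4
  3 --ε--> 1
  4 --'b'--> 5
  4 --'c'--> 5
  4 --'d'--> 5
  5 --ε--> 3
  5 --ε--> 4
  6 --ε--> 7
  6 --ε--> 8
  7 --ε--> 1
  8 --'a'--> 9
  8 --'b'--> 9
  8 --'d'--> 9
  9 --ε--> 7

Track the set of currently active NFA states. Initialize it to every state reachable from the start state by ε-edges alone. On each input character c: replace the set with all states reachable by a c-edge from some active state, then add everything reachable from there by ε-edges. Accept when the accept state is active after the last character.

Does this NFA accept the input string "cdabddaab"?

start: ε-closure({0}) = {0,1,2,3,4,6,7,8}
'c' @ 1: {1,3,4,5}  ✓accept
'd' @ 2: {1,3,4,5}  ✓accept
'a' @ 3: {}  — dead — no transitions
rest 'bddaab' ignored (set empty)
after full input: {}  (accept=1 not in)

Answer: REJECT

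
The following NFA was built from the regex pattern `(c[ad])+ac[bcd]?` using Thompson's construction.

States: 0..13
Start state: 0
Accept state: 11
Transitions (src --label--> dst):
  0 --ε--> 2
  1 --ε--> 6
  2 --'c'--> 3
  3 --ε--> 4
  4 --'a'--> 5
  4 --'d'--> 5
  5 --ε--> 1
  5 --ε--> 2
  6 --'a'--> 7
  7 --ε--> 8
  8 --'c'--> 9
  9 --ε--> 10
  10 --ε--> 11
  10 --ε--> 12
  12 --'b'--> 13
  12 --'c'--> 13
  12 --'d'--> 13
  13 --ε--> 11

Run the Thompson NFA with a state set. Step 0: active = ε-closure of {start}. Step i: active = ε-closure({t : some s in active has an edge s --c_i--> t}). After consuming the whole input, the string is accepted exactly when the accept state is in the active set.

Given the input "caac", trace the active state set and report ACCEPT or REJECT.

Answer: ACCEPT

Trace:
initial (ε-close {0}): {0,2}
'c' @ 1: {3,4}
'a' @ 2: {1,2,5,6}
'a' @ 3: {7,8}
'c' @ 4: {9,10,11,12}  [accepting]
after full input: {9,10,11,12}  (accept=11 in)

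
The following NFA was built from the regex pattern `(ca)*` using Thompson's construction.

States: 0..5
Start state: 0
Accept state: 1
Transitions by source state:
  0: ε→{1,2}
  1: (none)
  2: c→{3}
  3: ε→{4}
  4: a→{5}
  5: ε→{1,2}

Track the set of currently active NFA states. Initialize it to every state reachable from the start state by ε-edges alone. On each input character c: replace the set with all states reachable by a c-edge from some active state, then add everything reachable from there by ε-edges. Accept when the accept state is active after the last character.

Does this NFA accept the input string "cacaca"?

Answer: ACCEPT

Trace:
S₀ = ε-closure({0}) = {0,1,2}
'c' @ 1: {3,4}
'a' @ 2: {1,2,5}  [accepting]
'c' @ 3: {3,4}
'a' @ 4: {1,2,5}  [accepting]
'c' @ 5: {3,4}
'a' @ 6: {1,2,5}  [accepting]
end set {1,2,5} — state 1 in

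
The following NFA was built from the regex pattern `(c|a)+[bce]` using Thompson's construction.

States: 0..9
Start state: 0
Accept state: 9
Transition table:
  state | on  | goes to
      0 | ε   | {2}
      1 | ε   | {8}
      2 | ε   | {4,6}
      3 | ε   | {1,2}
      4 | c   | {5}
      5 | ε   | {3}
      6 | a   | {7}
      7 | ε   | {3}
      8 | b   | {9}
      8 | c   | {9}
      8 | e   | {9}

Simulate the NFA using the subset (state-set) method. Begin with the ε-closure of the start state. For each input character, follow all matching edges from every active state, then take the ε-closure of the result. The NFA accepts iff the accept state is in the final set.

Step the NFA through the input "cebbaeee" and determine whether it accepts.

Answer: REJECT

Trace:
S₀ = ε-closure({0}) = {0,2,4,6}
'c' @ 1: {1,2,3,4,5,6,8}
'e' @ 2: {9}  ✓accept
'b' @ 3: {}  — no active states
rest 'baeee' ignored (set empty)
final: {}; accept 9 not in set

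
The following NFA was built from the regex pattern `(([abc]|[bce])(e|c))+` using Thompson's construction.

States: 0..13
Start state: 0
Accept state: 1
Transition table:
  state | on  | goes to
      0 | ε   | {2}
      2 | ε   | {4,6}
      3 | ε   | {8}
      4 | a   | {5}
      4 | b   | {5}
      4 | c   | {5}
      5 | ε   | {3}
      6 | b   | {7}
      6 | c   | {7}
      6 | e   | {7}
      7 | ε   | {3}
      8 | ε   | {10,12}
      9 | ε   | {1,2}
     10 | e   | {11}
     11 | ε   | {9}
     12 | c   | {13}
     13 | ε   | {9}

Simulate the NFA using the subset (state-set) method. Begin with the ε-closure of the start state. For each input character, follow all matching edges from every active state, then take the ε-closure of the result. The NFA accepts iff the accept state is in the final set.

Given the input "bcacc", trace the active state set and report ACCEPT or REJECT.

start: ε-closure({0}) = {0,2,4,6}
'b' @ 1: {3,5,7,8,10,12}
'c' @ 2: {1,2,4,6,9,13}  (accept∈set)
'a' @ 3: {3,5,8,10,12}
'c' @ 4: {1,2,4,6,9,13}  (accept∈set)
'c' @ 5: {3,5,7,8,10,12}
end set {3,5,7,8,10,12} — state 1 not in

Answer: REJECT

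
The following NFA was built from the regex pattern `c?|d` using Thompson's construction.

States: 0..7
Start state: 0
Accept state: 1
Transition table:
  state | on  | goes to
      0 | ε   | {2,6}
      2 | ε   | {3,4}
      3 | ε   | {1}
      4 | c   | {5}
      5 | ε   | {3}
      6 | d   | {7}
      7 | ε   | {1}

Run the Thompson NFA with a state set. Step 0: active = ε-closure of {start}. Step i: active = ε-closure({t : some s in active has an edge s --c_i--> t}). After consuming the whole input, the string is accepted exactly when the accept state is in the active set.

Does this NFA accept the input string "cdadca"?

Answer: REJECT

Trace:
start: ε-closure({0}) = {0,1,2,3,4,6}
'c' @ 1: {1,3,5}  [accepting]
'd' @ 2: {}  — state set empty
rest 'adca' ignored (set empty)
after full input: {}  (accept=1 not in)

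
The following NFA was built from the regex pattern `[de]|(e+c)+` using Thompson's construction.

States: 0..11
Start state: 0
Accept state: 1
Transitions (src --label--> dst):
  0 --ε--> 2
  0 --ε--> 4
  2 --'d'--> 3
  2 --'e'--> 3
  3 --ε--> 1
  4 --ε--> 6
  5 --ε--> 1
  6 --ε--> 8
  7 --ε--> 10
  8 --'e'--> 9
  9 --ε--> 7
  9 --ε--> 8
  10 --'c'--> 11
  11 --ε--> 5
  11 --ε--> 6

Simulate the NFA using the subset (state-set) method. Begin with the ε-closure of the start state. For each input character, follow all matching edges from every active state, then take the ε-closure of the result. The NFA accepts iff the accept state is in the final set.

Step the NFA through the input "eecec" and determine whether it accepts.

S₀ = ε-closure({0}) = {0,2,4,6,8}
'e' @ 1: {1,3,7,8,9,10}  (accept∈set)
'e' @ 2: {7,8,9,10}
'c' @ 3: {1,5,6,8,11}  (accept∈set)
'e' @ 4: {7,8,9,10}
'c' @ 5: {1,5,6,8,11}  (accept∈set)
after full input: {1,5,6,8,11}  (accept=1 in)

Answer: ACCEPT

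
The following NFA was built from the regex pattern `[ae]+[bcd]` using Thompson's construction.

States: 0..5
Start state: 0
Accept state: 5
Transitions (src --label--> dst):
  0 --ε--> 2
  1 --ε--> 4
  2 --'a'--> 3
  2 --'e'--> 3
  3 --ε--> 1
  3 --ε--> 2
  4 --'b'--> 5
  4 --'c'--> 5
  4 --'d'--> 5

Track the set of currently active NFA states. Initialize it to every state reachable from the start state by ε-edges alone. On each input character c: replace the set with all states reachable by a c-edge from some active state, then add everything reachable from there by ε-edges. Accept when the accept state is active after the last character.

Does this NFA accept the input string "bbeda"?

S₀ = ε-closure({0}) = {0,2}
'b' @ 1: {}  — state set empty
rest 'beda' ignored (set empty)
after full input: {}  (accept=5 not in)

Answer: REJECT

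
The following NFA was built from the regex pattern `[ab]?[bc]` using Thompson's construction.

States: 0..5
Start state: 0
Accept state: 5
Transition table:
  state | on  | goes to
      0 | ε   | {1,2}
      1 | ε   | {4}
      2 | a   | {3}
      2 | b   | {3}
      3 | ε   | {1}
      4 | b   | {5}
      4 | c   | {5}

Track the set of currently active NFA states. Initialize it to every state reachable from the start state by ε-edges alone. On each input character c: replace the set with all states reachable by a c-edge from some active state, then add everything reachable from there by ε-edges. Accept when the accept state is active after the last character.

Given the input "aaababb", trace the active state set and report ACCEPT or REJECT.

Answer: REJECT

Trace:
initial (ε-close {0}): {0,1,2,4}
'a' @ 1: {1,3,4}
'a' @ 2: {}  — no active states
rest 'ababb' ignored (set empty)
after full input: {}  (accept=5 not in)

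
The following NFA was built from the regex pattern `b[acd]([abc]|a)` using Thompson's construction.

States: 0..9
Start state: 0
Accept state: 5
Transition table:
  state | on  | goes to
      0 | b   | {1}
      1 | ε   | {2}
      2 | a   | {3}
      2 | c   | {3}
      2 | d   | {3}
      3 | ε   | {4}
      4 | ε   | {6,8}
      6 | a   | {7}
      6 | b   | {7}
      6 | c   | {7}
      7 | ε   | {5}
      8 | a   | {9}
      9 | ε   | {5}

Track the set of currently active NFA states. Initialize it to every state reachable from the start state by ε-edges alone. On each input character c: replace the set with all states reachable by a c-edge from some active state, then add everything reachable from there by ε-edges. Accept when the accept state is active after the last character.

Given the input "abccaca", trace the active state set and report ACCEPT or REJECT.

Answer: REJECT

Steps:
start: ε-closure({0}) = {0}
'a' @ 1: {}  — dead — no transitions
rest 'bccaca' ignored (set empty)
final: {}; accept 5 not in set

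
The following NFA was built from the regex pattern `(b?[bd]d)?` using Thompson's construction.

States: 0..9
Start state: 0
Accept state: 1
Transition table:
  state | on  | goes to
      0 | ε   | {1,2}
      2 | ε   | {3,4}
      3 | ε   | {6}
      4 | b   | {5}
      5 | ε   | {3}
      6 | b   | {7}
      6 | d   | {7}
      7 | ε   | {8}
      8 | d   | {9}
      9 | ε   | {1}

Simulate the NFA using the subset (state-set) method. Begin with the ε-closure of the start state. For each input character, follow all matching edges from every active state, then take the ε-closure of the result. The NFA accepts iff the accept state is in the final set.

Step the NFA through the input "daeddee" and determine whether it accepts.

S₀ = ε-closure({0}) = {0,1,2,3,4,6}
'd' @ 1: {7,8}
'a' @ 2: {}  — dead — no transitions
rest 'eddee' ignored (set empty)
final: {}; accept 1 not in set

Answer: REJECT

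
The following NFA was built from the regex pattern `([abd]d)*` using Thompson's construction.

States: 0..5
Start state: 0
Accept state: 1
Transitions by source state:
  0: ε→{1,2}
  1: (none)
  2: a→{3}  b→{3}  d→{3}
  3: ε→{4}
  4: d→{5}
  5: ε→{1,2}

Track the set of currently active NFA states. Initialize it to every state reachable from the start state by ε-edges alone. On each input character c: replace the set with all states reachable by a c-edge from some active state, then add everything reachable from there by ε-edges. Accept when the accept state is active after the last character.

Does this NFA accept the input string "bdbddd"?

Answer: ACCEPT

Derivation:
start: ε-closure({0}) = {0,1,2}
'b' @ 1: {3,4}
'd' @ 2: {1,2,5}  [accepting]
'b' @ 3: {3,4}
'd' @ 4: {1,2,5}  [accepting]
'd' @ 5: {3,4}
'd' @ 6: {1,2,5}  [accepting]
final: {1,2,5}; accept 1 in set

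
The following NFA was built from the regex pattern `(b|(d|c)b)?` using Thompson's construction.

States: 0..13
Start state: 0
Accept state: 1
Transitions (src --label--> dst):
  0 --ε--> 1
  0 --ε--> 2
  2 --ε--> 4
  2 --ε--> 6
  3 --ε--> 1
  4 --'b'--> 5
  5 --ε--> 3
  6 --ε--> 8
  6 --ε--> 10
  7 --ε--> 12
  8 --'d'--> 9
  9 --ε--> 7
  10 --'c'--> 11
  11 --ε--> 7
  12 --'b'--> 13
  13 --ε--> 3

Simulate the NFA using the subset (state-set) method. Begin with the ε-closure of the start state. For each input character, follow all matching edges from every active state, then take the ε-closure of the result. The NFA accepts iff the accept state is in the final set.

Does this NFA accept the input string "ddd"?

Answer: REJECT

Trace:
start: ε-closure({0}) = {0,1,2,4,6,8,10}
'd' @ 1: {7,9,12}
'd' @ 2: {}  — state set empty
rest 'd' ignored (set empty)
final: {}; accept 1 not in set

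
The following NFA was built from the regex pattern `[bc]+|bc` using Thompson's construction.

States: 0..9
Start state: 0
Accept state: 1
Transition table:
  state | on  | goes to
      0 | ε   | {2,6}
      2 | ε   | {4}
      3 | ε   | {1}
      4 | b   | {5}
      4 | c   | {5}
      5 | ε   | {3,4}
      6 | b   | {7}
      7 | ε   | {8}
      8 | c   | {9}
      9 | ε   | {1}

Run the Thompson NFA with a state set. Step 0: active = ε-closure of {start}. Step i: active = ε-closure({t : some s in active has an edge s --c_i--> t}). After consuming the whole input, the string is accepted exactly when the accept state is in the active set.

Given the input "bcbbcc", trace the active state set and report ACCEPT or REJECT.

Answer: ACCEPT

Derivation:
start: ε-closure({0}) = {0,2,4,6}
'b' @ 1: {1,3,4,5,7,8}  [accepting]
'c' @ 2: {1,3,4,5,9}  [accepting]
'b' @ 3: {1,3,4,5}  [accepting]
'b' @ 4: {1,3,4,5}  [accepting]
'c' @ 5: {1,3,4,5}  [accepting]
'c' @ 6: {1,3,4,5}  [accepting]
after full input: {1,3,4,5}  (accept=1 in)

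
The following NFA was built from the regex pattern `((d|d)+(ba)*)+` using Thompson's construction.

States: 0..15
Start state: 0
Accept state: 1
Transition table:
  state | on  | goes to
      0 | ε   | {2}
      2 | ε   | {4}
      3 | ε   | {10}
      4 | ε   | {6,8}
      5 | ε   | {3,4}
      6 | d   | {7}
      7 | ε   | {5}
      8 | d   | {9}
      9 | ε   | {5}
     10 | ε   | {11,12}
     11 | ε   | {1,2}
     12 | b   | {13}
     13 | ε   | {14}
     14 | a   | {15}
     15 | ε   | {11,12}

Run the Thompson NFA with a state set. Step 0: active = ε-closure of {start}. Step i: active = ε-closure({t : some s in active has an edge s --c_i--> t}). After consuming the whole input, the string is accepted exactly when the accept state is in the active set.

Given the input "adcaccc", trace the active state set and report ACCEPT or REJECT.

Answer: REJECT

Trace:
start: ε-closure({0}) = {0,2,4,6,8}
'a' @ 1: {}  — dead — no transitions
rest 'dcaccc' ignored (set empty)
final: {}; accept 1 not in set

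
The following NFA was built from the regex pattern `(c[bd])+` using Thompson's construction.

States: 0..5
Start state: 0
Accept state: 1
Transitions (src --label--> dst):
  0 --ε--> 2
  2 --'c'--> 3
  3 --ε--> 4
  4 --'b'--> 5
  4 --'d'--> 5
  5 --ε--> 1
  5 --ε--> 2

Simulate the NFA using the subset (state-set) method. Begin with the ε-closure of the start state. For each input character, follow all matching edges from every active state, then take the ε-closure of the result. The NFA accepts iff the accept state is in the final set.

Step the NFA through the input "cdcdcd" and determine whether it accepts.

Answer: ACCEPT

Steps:
initial (ε-close {0}): {0,2}
'c' @ 1: {3,4}
'd' @ 2: {1,2,5}  [accepting]
'c' @ 3: {3,4}
'd' @ 4: {1,2,5}  [accepting]
'c' @ 5: {3,4}
'd' @ 6: {1,2,5}  [accepting]
end set {1,2,5} — state 1 in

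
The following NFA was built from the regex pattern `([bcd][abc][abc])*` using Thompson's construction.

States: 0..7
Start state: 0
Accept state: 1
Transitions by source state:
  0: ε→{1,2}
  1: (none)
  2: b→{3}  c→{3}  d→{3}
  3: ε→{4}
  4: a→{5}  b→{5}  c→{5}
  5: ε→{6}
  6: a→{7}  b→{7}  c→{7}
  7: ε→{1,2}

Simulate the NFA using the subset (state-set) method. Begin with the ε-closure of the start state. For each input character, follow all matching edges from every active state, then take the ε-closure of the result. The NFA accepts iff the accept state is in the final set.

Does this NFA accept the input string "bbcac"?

initial (ε-close {0}): {0,1,2}
'b' @ 1: {3,4}
'b' @ 2: {5,6}
'c' @ 3: {1,2,7}  [accepting]
'a' @ 4: {}  — no active states
rest 'c' ignored (set empty)
final: {}; accept 1 not in set

Answer: REJECT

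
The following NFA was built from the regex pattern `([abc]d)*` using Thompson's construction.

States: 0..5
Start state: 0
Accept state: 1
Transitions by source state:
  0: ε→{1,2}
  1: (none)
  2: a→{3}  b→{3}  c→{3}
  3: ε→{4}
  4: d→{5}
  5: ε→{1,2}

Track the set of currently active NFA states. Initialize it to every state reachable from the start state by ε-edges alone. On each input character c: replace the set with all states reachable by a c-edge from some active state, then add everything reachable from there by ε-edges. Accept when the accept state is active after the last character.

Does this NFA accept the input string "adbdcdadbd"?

start: ε-closure({0}) = {0,1,2}
'a' @ 1: {3,4}
'd' @ 2: {1,2,5}  [accepting]
'b' @ 3: {3,4}
'd' @ 4: {1,2,5}  [accepting]
'c' @ 5: {3,4}
'd' @ 6: {1,2,5}  [accepting]
'a' @ 7: {3,4}
'd' @ 8: {1,2,5}  [accepting]
'b' @ 9: {3,4}
'd' @ 10: {1,2,5}  [accepting]
end set {1,2,5} — state 1 in

Answer: ACCEPT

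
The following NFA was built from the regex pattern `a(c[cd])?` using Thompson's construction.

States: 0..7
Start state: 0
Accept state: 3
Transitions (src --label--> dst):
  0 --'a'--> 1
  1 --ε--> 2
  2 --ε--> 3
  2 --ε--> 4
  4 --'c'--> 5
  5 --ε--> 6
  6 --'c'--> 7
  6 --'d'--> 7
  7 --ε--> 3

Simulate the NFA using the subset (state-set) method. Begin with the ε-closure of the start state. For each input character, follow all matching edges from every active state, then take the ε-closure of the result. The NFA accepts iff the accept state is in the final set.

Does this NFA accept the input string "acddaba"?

S₀ = ε-closure({0}) = {0}
'a' @ 1: {1,2,3,4}  ✓accept
'c' @ 2: {5,6}
'd' @ 3: {3,7}  ✓accept
'd' @ 4: {}  — dead — no transitions
rest 'aba' ignored (set empty)
final: {}; accept 3 not in set

Answer: REJECT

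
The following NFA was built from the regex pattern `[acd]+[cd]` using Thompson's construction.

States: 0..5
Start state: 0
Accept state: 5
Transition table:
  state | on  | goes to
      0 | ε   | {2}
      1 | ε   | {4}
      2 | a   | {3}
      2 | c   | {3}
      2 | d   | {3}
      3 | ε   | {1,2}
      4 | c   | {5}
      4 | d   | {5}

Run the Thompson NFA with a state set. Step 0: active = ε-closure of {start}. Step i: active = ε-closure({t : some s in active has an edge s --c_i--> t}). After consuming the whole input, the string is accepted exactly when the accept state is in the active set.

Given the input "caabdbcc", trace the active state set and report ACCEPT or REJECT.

S₀ = ε-closure({0}) = {0,2}
'c' @ 1: {1,2,3,4}
'a' @ 2: {1,2,3,4}
'a' @ 3: {1,2,3,4}
'b' @ 4: {}  — state set empty
rest 'dbcc' ignored (set empty)
final: {}; accept 5 not in set

Answer: REJECT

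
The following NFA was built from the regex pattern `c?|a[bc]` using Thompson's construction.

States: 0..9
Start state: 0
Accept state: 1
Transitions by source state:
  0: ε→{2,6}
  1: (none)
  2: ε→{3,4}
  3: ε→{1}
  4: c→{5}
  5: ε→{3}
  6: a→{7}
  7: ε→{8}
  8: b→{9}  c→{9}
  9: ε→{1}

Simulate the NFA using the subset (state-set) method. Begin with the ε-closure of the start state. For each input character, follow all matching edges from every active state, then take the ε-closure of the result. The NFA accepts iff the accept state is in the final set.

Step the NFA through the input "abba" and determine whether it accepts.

Answer: REJECT

Steps:
initial (ε-close {0}): {0,1,2,3,4,6}
'a' @ 1: {7,8}
'b' @ 2: {1,9}  [accepting]
'b' @ 3: {}  — no active states
rest 'a' ignored (set empty)
end set {} — state 1 not in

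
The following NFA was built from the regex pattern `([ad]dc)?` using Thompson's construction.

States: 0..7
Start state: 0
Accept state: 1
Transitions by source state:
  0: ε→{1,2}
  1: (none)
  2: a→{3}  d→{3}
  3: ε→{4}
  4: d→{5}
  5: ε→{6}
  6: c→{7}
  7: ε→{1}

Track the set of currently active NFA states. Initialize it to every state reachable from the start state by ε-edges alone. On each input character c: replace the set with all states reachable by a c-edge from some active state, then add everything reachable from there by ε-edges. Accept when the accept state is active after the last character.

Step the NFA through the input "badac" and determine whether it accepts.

Answer: REJECT

Steps:
initial (ε-close {0}): {0,1,2}
'b' @ 1: {}  — dead — no transitions
rest 'adac' ignored (set empty)
final: {}; accept 1 not in set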